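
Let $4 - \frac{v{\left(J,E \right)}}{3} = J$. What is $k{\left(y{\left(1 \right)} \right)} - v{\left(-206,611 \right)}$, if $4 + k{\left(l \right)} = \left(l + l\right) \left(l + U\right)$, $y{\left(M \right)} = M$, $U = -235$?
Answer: $-1102$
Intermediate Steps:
$v{\left(J,E \right)} = 12 - 3 J$
$k{\left(l \right)} = -4 + 2 l \left(-235 + l\right)$ ($k{\left(l \right)} = -4 + \left(l + l\right) \left(l - 235\right) = -4 + 2 l \left(-235 + l\right)$)
$k{\left(y{\left(1 \right)} \right)} - v{\left(-206,611 \right)} = \left(-4 - 470 + 2 \cdot 1^{2}\right) - \left(12 - -618\right) = \left(-4 - 470 + 2 \cdot 1\right) - \left(12 + 618\right) = \left(-4 - 470 + 2\right) - 630 = -472 - 630 = -1102$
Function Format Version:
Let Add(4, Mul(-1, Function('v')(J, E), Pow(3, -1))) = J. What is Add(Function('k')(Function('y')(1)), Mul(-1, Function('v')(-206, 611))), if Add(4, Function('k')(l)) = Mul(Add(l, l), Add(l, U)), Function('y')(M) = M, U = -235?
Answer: -1102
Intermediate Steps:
Function('v')(J, E) = Add(12, Mul(-3, J))
Function('k')(l) = Add(-4, Mul(2, l, Add(-235, l))) (Function('k')(l) = Add(-4, Mul(Add(l, l), Add(l, -235))) = Add(-4, Mul(Mul(2, l), Add(-235, l))) = Add(-4, Mul(2, l, Add(-235, l))))
Add(Function('k')(Function('y')(1)), Mul(-1, Function('v')(-206, 611))) = Add(Add(-4, Mul(-470, 1), Mul(2, Pow(1, 2))), Mul(-1, Add(12, Mul(-3, -206)))) = Add(Add(-4, -470, Mul(2, 1)), Mul(-1, Add(12, 618))) = Add(Add(-4, -470, 2), Mul(-1, 630)) = Add(-472, -630) = -1102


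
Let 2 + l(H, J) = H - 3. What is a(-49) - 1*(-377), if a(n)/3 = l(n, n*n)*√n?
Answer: 377 - 1134*I ≈ 377.0 - 1134.0*I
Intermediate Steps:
l(H, J) = -5 + H (l(H, J) = -2 + (H - 3) = -2 + (-3 + H) = -5 + H)
a(n) = 3*√n*(-5 + n) (a(n) = 3*((-5 + n)*√n) = 3*(√n*(-5 + n)) = 3*√n*(-5 + n))
a(-49) - 1*(-377) = 3*√(-49)*(-5 - 49) - 1*(-377) = 3*(7*I)*(-54) + 377 = -1134*I + 377 = 377 - 1134*I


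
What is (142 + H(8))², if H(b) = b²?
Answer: 42436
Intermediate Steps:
(142 + H(8))² = (142 + 8²)² = (142 + 64)² = 206² = 42436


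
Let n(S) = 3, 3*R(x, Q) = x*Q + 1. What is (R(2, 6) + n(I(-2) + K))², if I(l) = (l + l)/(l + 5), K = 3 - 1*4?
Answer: 484/9 ≈ 53.778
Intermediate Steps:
R(x, Q) = ⅓ + Q*x/3 (R(x, Q) = (x*Q + 1)/3 = (Q*x + 1)/3 = (1 + Q*x)/3 = ⅓ + Q*x/3)
K = -1 (K = 3 - 4 = -1)
I(l) = 2*l/(5 + l) (I(l) = (2*l)/(5 + l) = 2*l/(5 + l))
(R(2, 6) + n(I(-2) + K))² = ((⅓ + (⅓)*6*2) + 3)² = ((⅓ + 4) + 3)² = (13/3 + 3)² = (22/3)² = 484/9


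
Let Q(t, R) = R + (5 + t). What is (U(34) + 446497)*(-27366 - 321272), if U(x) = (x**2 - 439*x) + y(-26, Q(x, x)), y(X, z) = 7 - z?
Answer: -150842065718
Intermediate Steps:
Q(t, R) = 5 + R + t
U(x) = 2 + x**2 - 441*x (U(x) = (x**2 - 439*x) + (7 - (5 + x + x)) = (x**2 - 439*x) + (7 - (5 + 2*x)) = (x**2 - 439*x) + (7 + (-5 - 2*x)) = (x**2 - 439*x) + (2 - 2*x) = 2 + x**2 - 441*x)
(U(34) + 446497)*(-27366 - 321272) = ((2 + 34**2 - 441*34) + 446497)*(-27366 - 321272) = ((2 + 1156 - 14994) + 446497)*(-348638) = (-13836 + 446497)*(-348638) = 432661*(-348638) = -150842065718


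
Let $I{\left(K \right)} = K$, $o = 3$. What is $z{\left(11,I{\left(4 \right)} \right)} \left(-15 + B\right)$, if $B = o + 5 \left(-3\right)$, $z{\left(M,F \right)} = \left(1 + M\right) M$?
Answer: $-3564$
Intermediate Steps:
$z{\left(M,F \right)} = M \left(1 + M\right)$
$B = -12$ ($B = 3 + 5 \left(-3\right) = 3 - 15 = -12$)
$z{\left(11,I{\left(4 \right)} \right)} \left(-15 + B\right) = 11 \left(1 + 11\right) \left(-15 - 12\right) = 11 \cdot 12 \left(-27\right) = 132 \left(-27\right) = -3564$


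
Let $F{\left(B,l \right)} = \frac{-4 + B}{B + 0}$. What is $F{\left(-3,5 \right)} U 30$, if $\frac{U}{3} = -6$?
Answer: $-1260$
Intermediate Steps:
$F{\left(B,l \right)} = \frac{-4 + B}{B}$
$U = -18$ ($U = 3 \left(-6\right) = -18$)
$F{\left(-3,5 \right)} U 30 = \frac{-4 - 3}{-3} \left(-18\right) 30 = \left(- \frac{1}{3}\right) \left(-7\right) \left(-18\right) 30 = \frac{7}{3} \left(-18\right) 30 = \left(-42\right) 30 = -1260$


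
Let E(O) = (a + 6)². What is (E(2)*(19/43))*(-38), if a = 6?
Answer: -103968/43 ≈ -2417.9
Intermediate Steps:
E(O) = 144 (E(O) = (6 + 6)² = 12² = 144)
(E(2)*(19/43))*(-38) = (144*(19/43))*(-38) = (2736/43)*(-38) = -103968/43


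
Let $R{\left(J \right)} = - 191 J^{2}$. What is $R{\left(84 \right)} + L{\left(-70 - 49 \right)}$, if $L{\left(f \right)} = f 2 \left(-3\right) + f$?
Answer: $-1347101$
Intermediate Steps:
$L{\left(f \right)} = - 5 f$ ($L{\left(f \right)} = f \left(-6\right) + f = - 6 f + f = - 5 f$)
$R{\left(84 \right)} + L{\left(-70 - 49 \right)} = - 191 \cdot 84^{2} - 5 \left(-70 - 49\right) = \left(-191\right) 7056 - -595 = -1347696 + 595 = -1347101$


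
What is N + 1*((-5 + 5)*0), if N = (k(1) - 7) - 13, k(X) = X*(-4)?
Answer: -24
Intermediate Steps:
k(X) = -4*X
N = -24 (N = (-4*1 - 7) - 13 = (-4 - 7) - 13 = -11 - 13 = -24)
N + 1*((-5 + 5)*0) = -24 + 1*((-5 + 5)*0) = -24 + 1*(0*0) = -24 + 1*0 = -24 + 0 = -24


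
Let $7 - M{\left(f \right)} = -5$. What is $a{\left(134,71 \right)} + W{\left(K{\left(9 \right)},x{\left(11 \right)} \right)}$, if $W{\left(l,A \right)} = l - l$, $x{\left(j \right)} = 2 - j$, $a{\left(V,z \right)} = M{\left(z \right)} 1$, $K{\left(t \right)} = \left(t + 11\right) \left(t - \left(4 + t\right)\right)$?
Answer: $12$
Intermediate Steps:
$M{\left(f \right)} = 12$ ($M{\left(f \right)} = 7 - -5 = 7 + 5 = 12$)
$K{\left(t \right)} = -44 - 4 t$ ($K{\left(t \right)} = \left(11 + t\right) \left(-4\right) = -44 - 4 t$)
$a{\left(V,z \right)} = 12$ ($a{\left(V,z \right)} = 12 \cdot 1 = 12$)
$W{\left(l,A \right)} = 0$
$a{\left(134,71 \right)} + W{\left(K{\left(9 \right)},x{\left(11 \right)} \right)} = 12 + 0 = 12$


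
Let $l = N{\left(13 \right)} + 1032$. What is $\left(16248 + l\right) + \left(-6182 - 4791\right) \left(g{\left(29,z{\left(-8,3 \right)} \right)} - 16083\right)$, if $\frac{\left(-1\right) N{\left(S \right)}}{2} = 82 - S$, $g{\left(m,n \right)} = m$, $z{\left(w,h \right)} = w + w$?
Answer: $176177684$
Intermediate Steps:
$z{\left(w,h \right)} = 2 w$
$N{\left(S \right)} = -164 + 2 S$ ($N{\left(S \right)} = - 2 \left(82 - S\right) = -164 + 2 S$)
$l = 894$ ($l = \left(-164 + 2 \cdot 13\right) + 1032 = \left(-164 + 26\right) + 1032 = -138 + 1032 = 894$)
$\left(16248 + l\right) + \left(-6182 - 4791\right) \left(g{\left(29,z{\left(-8,3 \right)} \right)} - 16083\right) = \left(16248 + 894\right) + \left(-6182 - 4791\right) \left(29 - 16083\right) = 17142 - -176160542 = 17142 + 176160542 = 176177684$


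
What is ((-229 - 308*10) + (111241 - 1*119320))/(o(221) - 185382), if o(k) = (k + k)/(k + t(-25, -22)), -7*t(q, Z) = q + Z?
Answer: 9076236/147747907 ≈ 0.061431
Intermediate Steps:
t(q, Z) = -Z/7 - q/7 (t(q, Z) = -(q + Z)/7 = -(Z + q)/7 = -Z/7 - q/7)
o(k) = 2*k/(47/7 + k) (o(k) = (k + k)/(k + (-⅐*(-22) - ⅐*(-25))) = (2*k)/(k + (22/7 + 25/7)) = (2*k)/(k + 47/7) = (2*k)/(47/7 + k) = 2*k/(47/7 + k))
((-229 - 308*10) + (111241 - 1*119320))/(o(221) - 185382) = ((-229 - 308*10) + (111241 - 1*119320))/(14*221/(47 + 7*221) - 185382) = ((-229 - 3080) + (111241 - 119320))/(14*221/(47 + 1547) - 185382) = (-3309 - 8079)/(14*221/1594 - 185382) = -11388/(14*221*(1/1594) - 185382) = -11388/(1547/797 - 185382) = -11388/(-147747907/797) = -11388*(-797/147747907) = 9076236/147747907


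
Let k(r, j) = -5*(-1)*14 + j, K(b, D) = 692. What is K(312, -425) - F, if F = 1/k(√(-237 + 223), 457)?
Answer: 364683/527 ≈ 692.00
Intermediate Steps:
k(r, j) = 70 + j (k(r, j) = 5*14 + j = 70 + j)
F = 1/527 (F = 1/(70 + 457) = 1/527 ≈ 0.0018975)
K(312, -425) - F = 692 - 1*1/527 = 692 - 1/527 = 364683/527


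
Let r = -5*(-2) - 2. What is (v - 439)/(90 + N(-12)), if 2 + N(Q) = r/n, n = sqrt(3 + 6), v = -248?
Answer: -2061/272 ≈ -7.5772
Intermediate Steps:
n = 3 (n = sqrt(9) = 3)
r = 8 (r = 10 - 2 = 8)
N(Q) = 2/3 (N(Q) = -2 + 8/3 = 2/3)
(v - 439)/(90 + N(-12)) = (-248 - 439)/(90 + 2/3) = -687/272/3 = -687*3/272 = -2061/272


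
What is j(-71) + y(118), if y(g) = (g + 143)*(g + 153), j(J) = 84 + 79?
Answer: 70894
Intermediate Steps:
j(J) = 163
y(g) = (143 + g)*(153 + g)
j(-71) + y(118) = 163 + (21879 + 118² + 296*118) = 163 + (21879 + 13924 + 34928) = 163 + 70731 = 70894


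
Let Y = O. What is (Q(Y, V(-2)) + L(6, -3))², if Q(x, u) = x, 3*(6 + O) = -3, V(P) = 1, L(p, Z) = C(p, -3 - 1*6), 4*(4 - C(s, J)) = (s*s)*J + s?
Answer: 23409/4 ≈ 5852.3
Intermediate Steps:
C(s, J) = 4 - s/4 - J*s²/4 (C(s, J) = 4 - ((s*s)*J + s)/4 = 4 - (s²*J + s)/4 = 4 - (J*s² + s)/4 = 4 - (s + J*s²)/4 = 4 + (-s/4 - J*s²/4) = 4 - s/4 - J*s²/4)
L(p, Z) = 4 - p/4 + 9*p²/4 (L(p, Z) = 4 - p/4 - (-3 - 1*6)*p²/4 = 4 - p/4 - (-3 - 6)*p²/4 = 4 - p/4 - ¼*(-9)*p² = 4 - p/4 + 9*p²/4)
O = -7 (O = -6 + (⅓)*(-3) = -6 - 1 = -7)
Y = -7
(Q(Y, V(-2)) + L(6, -3))² = (-7 + (4 - ¼*6 + (9/4)*6²))² = (-7 + (4 - 3/2 + (9/4)*36))² = (-7 + (4 - 3/2 + 81))² = (-7 + 167/2)² = (153/2)² = 23409/4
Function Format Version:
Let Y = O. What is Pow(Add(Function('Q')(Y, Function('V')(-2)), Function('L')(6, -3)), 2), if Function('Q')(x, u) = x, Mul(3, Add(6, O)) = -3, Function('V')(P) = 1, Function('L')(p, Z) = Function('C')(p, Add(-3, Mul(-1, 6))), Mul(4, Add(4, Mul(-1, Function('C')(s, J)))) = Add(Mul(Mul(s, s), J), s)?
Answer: Rational(23409, 4) ≈ 5852.3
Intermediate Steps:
Function('C')(s, J) = Add(4, Mul(Rational(-1, 4), s), Mul(Rational(-1, 4), J, Pow(s, 2))) (Function('C')(s, J) = Add(4, Mul(Rational(-1, 4), Add(Mul(Mul(s, s), J), s))) = Add(4, Mul(Rational(-1, 4), Add(Mul(Pow(s, 2), J), s))) = Add(4, Mul(Rational(-1, 4), Add(Mul(J, Pow(s, 2)), s))) = Add(4, Mul(Rational(-1, 4), Add(s, Mul(J, Pow(s, 2))))) = Add(4, Add(Mul(Rational(-1, 4), s), Mul(Rational(-1, 4), J, Pow(s, 2)))) = Add(4, Mul(Rational(-1, 4), s), Mul(Rational(-1, 4), J, Pow(s, 2))))
Function('L')(p, Z) = Add(4, Mul(Rational(-1, 4), p), Mul(Rational(9, 4), Pow(p, 2))) (Function('L')(p, Z) = Add(4, Mul(Rational(-1, 4), p), Mul(Rational(-1, 4), Add(-3, Mul(-1, 6)), Pow(p, 2))) = Add(4, Mul(Rational(-1, 4), p), Mul(Rational(-1, 4), Add(-3, -6), Pow(p, 2))) = Add(4, Mul(Rational(-1, 4), p), Mul(Rational(-1, 4), -9, Pow(p, 2))) = Add(4, Mul(Rational(-1, 4), p), Mul(Rational(9, 4), Pow(p, 2))))
O = -7 (O = Add(-6, Mul(Rational(1, 3), -3)) = Add(-6, -1) = -7)
Y = -7
Pow(Add(Function('Q')(Y, Function('V')(-2)), Function('L')(6, -3)), 2) = Pow(Add(-7, Add(4, Mul(Rational(-1, 4), 6), Mul(Rational(9, 4), Pow(6, 2)))), 2) = Pow(Add(-7, Add(4, Rational(-3, 2), Mul(Rational(9, 4), 36))), 2) = Pow(Add(-7, Add(4, Rational(-3, 2), 81)), 2) = Pow(Add(-7, Rational(167, 2)), 2) = Pow(Rational(153, 2), 2) = Rational(23409, 4)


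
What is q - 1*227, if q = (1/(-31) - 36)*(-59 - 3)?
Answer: 2007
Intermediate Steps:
q = 2234 (q = (-1/31 - 36)*(-62) = -1117/31*(-62) = 2234)
q - 1*227 = 2234 - 1*227 = 2234 - 227 = 2007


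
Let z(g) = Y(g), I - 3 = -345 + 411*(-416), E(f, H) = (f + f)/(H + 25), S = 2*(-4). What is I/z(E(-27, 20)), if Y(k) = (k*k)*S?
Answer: 713825/48 ≈ 14871.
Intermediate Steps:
S = -8
E(f, H) = 2*f/(25 + H) (E(f, H) = (2*f)/(25 + H) = 2*f/(25 + H))
Y(k) = -8*k² (Y(k) = (k*k)*(-8) = k²*(-8) = -8*k²)
I = -171318 (I = 3 + (-345 + 411*(-416)) = 3 + (-345 - 170976) = 3 - 171321 = -171318)
z(g) = -8*g²
I/z(E(-27, 20)) = -171318*(-(25 + 20)²/23328) = -171318/((-8*(2*(-27)/45)²)) = -171318/((-8*(2*(-27)*(1/45))²)) = -171318/((-8*(-6/5)²)) = -171318/((-8*36/25)) = -171318/(-288/25) = -171318*(-25/288) = 713825/48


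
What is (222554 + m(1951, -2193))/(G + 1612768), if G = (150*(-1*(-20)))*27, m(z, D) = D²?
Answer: 5031803/1693768 ≈ 2.9708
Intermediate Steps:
G = 81000 (G = (150*20)*27 = 3000*27 = 81000)
(222554 + m(1951, -2193))/(G + 1612768) = (222554 + (-2193)²)/(81000 + 1612768) = (222554 + 4809249)/1693768 = 5031803*(1/1693768) = 5031803/1693768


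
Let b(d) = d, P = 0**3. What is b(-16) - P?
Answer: -16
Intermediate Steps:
P = 0
b(-16) - P = -16 - 1*0 = -16 + 0 = -16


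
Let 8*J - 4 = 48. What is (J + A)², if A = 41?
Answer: 9025/4 ≈ 2256.3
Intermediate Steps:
J = 13/2 (J = ½ + (⅛)*48 = ½ + 6 = 13/2 ≈ 6.5000)
(J + A)² = (13/2 + 41)² = (95/2)² = 9025/4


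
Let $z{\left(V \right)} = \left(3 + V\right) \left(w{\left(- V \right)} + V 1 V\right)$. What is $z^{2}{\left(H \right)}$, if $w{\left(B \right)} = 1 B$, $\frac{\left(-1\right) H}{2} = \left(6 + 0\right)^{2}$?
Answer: $131525176896$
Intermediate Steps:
$H = -72$ ($H = - 2 \left(6 + 0\right)^{2} = - 2 \cdot 6^{2} = \left(-2\right) 36 = -72$)
$w{\left(B \right)} = B$
$z{\left(V \right)} = \left(3 + V\right) \left(V^{2} - V\right)$ ($z{\left(V \right)} = \left(3 + V\right) \left(- V + V 1 V\right) = \left(3 + V\right) \left(- V + V V\right) = \left(3 + V\right) \left(- V + V^{2}\right) = \left(3 + V\right) \left(V^{2} - V\right)$)
$z^{2}{\left(H \right)} = \left(- 72 \left(-3 + \left(-72\right)^{2} + 2 \left(-72\right)\right)\right)^{2} = \left(- 72 \left(-3 + 5184 - 144\right)\right)^{2} = \left(\left(-72\right) 5037\right)^{2} = \left(-362664\right)^{2} = 131525176896$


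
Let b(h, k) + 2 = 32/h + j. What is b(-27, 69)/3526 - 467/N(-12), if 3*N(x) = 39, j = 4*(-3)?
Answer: -542252/15093 ≈ -35.927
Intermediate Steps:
j = -12
N(x) = 13 (N(x) = (⅓)*39 = 13)
b(h, k) = -14 + 32/h (b(h, k) = -2 + (32/h - 12) = -2 + (-12 + 32/h) = -14 + 32/h)
b(-27, 69)/3526 - 467/N(-12) = (-14 + 32/(-27))/3526 - 467/13 = (-14 + 32*(-1/27))*(1/3526) - 467*1/13 = (-14 - 32/27)*(1/3526) - 467/13 = -410/27*1/3526 - 467/13 = -5/1161 - 467/13 = -542252/15093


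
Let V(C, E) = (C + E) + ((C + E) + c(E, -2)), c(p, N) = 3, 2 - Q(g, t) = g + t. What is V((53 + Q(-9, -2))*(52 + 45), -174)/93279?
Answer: 4153/31093 ≈ 0.13357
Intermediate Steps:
Q(g, t) = 2 - g - t (Q(g, t) = 2 - (g + t) = 2 + (-g - t) = 2 - g - t)
V(C, E) = 3 + 2*C + 2*E (V(C, E) = (C + E) + ((C + E) + 3) = (C + E) + (3 + C + E) = 3 + 2*C + 2*E)
V((53 + Q(-9, -2))*(52 + 45), -174)/93279 = (3 + 2*((53 + (2 - 1*(-9) - 1*(-2)))*(52 + 45)) + 2*(-174))/93279 = (3 + 2*((53 + (2 + 9 + 2))*97) - 348)*(1/93279) = (3 + 2*((53 + 13)*97) - 348)*(1/93279) = (3 + 2*(66*97) - 348)*(1/93279) = (3 + 2*6402 - 348)*(1/93279) = (3 + 12804 - 348)*(1/93279) = 12459*(1/93279) = 4153/31093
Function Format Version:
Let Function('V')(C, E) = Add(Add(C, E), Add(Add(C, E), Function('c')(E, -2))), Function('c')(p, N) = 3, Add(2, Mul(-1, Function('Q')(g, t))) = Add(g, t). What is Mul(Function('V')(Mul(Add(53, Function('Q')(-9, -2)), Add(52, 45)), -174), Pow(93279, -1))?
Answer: Rational(4153, 31093) ≈ 0.13357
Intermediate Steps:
Function('Q')(g, t) = Add(2, Mul(-1, g), Mul(-1, t)) (Function('Q')(g, t) = Add(2, Mul(-1, Add(g, t))) = Add(2, Add(Mul(-1, g), Mul(-1, t))) = Add(2, Mul(-1, g), Mul(-1, t)))
Function('V')(C, E) = Add(3, Mul(2, C), Mul(2, E)) (Function('V')(C, E) = Add(Add(C, E), Add(Add(C, E), 3)) = Add(Add(C, E), Add(3, C, E)) = Add(3, Mul(2, C), Mul(2, E)))
Mul(Function('V')(Mul(Add(53, Function('Q')(-9, -2)), Add(52, 45)), -174), Pow(93279, -1)) = Mul(Add(3, Mul(2, Mul(Add(53, Add(2, Mul(-1, -9), Mul(-1, -2))), Add(52, 45))), Mul(2, -174)), Pow(93279, -1)) = Mul(Add(3, Mul(2, Mul(Add(53, Add(2, 9, 2)), 97)), -348), Rational(1, 93279)) = Mul(Add(3, Mul(2, Mul(Add(53, 13), 97)), -348), Rational(1, 93279)) = Mul(Add(3, Mul(2, Mul(66, 97)), -348), Rational(1, 93279)) = Mul(Add(3, Mul(2, 6402), -348), Rational(1, 93279)) = Mul(Add(3, 12804, -348), Rational(1, 93279)) = Mul(12459, Rational(1, 93279)) = Rational(4153, 31093)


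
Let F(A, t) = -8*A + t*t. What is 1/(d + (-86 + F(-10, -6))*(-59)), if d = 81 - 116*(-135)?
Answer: 1/13971 ≈ 7.1577e-5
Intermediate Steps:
F(A, t) = t**2 - 8*A (F(A, t) = -8*A + t**2 = t**2 - 8*A)
d = 15741 (d = 81 + 15660 = 15741)
1/(d + (-86 + F(-10, -6))*(-59)) = 1/(15741 + (-86 + ((-6)**2 - 8*(-10)))*(-59)) = 1/(15741 + (-86 + (36 + 80))*(-59)) = 1/(15741 + (-86 + 116)*(-59)) = 1/(15741 + 30*(-59)) = 1/(15741 - 1770) = 1/13971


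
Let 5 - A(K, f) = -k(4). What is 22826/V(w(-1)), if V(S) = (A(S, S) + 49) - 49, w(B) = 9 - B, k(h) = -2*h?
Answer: -22826/3 ≈ -7608.7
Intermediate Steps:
A(K, f) = -3 (A(K, f) = 5 - (-1)*(-2*4) = 5 - (-1)*(-8) = 5 - 1*8 = 5 - 8 = -3)
V(S) = -3 (V(S) = (-3 + 49) - 49 = 46 - 49 = -3)
22826/V(w(-1)) = 22826/(-3) = 22826*(-1/3) = -22826/3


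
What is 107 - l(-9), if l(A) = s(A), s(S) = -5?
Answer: 112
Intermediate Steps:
l(A) = -5
107 - l(-9) = 107 - 1*(-5) = 107 + 5 = 112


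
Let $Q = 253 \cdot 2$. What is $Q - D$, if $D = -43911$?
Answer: $44417$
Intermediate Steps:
$Q = 506$
$Q - D = 506 - -43911 = 506 + 43911 = 44417$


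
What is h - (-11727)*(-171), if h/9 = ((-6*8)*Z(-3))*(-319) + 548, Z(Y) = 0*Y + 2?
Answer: -1724769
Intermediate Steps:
Z(Y) = 2 (Z(Y) = 0 + 2 = 2)
h = 280548 (h = 9*((-6*8*2)*(-319) + 548) = 9*(-48*2*(-319) + 548) = 9*(-96*(-319) + 548) = 9*(30624 + 548) = 9*31172 = 280548)
h - (-11727)*(-171) = 280548 - (-11727)*(-171) = 280548 - 1*2005317 = 280548 - 2005317 = -1724769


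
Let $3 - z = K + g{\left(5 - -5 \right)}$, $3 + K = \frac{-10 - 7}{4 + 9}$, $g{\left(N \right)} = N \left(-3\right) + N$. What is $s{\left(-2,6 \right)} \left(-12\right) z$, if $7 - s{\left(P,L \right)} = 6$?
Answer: $- \frac{4260}{13} \approx -327.69$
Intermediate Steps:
$g{\left(N \right)} = - 2 N$ ($g{\left(N \right)} = - 3 N + N = - 2 N$)
$s{\left(P,L \right)} = 1$ ($s{\left(P,L \right)} = 7 - 6 = 1$)
$K = - \frac{56}{13}$ ($K = -3 + \frac{-10 - 7}{4 + 9} = -3 - \frac{17}{13} = - \frac{56}{13} \approx -4.3077$)
$z = \frac{355}{13}$ ($z = 3 - \left(- \frac{56}{13} - 2 \left(5 - -5\right)\right) = 3 - \left(- \frac{56}{13} - 2 \left(5 + 5\right)\right) = 3 - \left(- \frac{56}{13} - 20\right) = 3 - - \frac{316}{13} = 3 + \frac{316}{13} = \frac{355}{13} \approx 27.308$)
$s{\left(-2,6 \right)} \left(-12\right) z = 1 \left(-12\right) \frac{355}{13} = \left(-12\right) \frac{355}{13} = - \frac{4260}{13}$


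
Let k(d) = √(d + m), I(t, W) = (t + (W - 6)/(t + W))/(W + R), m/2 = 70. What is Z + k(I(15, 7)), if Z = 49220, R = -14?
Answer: 49220 + √3269266/154 ≈ 49232.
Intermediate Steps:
m = 140 (m = 2*70 = 140)
I(t, W) = (t + (-6 + W)/(W + t))/(-14 + W) (I(t, W) = (t + (W - 6)/(t + W))/(W - 14) = (t + (-6 + W)/(W + t))/(-14 + W))
k(d) = √(140 + d) (k(d) = √(d + 140) = √(140 + d))
Z + k(I(15, 7)) = 49220 + √(140 + (-6 + 7 + 15² + 7*15)/(7² - 14*7 - 14*15 + 7*15)) = 49220 + √(140 + (-6 + 7 + 225 + 105)/(49 - 98 - 210 + 105)) = 49220 + √(140 + 331/(-154)) = 49220 + √(140 - 1/154*331) = 49220 + √(140 - 331/154) = 49220 + √(21229/154) = 49220 + √3269266/154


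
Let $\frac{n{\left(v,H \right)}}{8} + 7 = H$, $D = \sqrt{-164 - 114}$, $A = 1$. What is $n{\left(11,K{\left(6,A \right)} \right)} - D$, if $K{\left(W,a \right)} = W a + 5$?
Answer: $32 - i \sqrt{278} \approx 32.0 - 16.673 i$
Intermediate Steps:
$K{\left(W,a \right)} = 5 + W a$
$D = i \sqrt{278}$ ($D = \sqrt{-278} = i \sqrt{278} \approx 16.673 i$)
$n{\left(v,H \right)} = -56 + 8 H$
$n{\left(11,K{\left(6,A \right)} \right)} - D = \left(-56 + 8 \left(5 + 6 \cdot 1\right)\right) - i \sqrt{278} = \left(-56 + 8 \left(5 + 6\right)\right) - i \sqrt{278} = \left(-56 + 8 \cdot 11\right) - i \sqrt{278} = \left(-56 + 88\right) - i \sqrt{278} = 32 - i \sqrt{278}$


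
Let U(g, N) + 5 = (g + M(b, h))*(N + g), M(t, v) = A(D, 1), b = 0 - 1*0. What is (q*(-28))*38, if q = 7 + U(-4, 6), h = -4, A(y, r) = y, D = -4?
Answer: 14896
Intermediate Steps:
b = 0 (b = 0 + 0 = 0)
M(t, v) = -4
U(g, N) = -5 + (-4 + g)*(N + g) (U(g, N) = -5 + (g - 4)*(N + g) = -5 + (-4 + g)*(N + g))
q = -14 (q = 7 + (-5 + (-4)² - 4*6 - 4*(-4) + 6*(-4)) = 7 + (-5 + 16 - 24 + 16 - 24) = 7 - 21 = -14)
(q*(-28))*38 = -14*(-28)*38 = 392*38 = 14896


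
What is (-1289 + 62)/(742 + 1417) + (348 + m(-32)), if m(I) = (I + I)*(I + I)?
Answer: 9593369/2159 ≈ 4443.4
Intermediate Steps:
m(I) = 4*I² (m(I) = (2*I)*(2*I) = 4*I²)
(-1289 + 62)/(742 + 1417) + (348 + m(-32)) = (-1289 + 62)/(742 + 1417) + (348 + 4*(-32)²) = -1227/2159 + (348 + 4*1024) = -1227*1/2159 + (348 + 4096) = -1227/2159 + 4444 = 9593369/2159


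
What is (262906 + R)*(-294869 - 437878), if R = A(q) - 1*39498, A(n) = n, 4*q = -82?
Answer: -327373040925/2 ≈ -1.6369e+11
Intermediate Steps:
q = -41/2 (q = (1/4)*(-82) = -41/2 ≈ -20.500)
R = -79037/2 (R = -41/2 - 1*39498 = -41/2 - 39498 = -79037/2 ≈ -39519.)
(262906 + R)*(-294869 - 437878) = (262906 - 79037/2)*(-294869 - 437878) = (446775/2)*(-732747) = -327373040925/2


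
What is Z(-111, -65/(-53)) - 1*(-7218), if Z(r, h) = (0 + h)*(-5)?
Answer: 382229/53 ≈ 7211.9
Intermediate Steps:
Z(r, h) = -5*h (Z(r, h) = h*(-5) = -5*h)
Z(-111, -65/(-53)) - 1*(-7218) = -(-325)/(-53) - 1*(-7218) = -(-325)*(-1)/53 + 7218 = -5*65/53 + 7218 = -325/53 + 7218 = 382229/53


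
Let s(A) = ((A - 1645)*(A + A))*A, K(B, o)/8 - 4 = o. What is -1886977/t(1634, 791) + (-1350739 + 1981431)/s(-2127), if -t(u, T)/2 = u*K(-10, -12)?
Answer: -8050338996866767/892295482777344 ≈ -9.0220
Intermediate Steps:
K(B, o) = 32 + 8*o
t(u, T) = 128*u (t(u, T) = -2*u*(32 + 8*(-12)) = -2*u*(32 - 96) = -2*u*(-64) = -(-128)*u = 128*u)
s(A) = 2*A²*(-1645 + A) (s(A) = ((-1645 + A)*(2*A))*A = (2*A*(-1645 + A))*A = 2*A²*(-1645 + A))
-1886977/t(1634, 791) + (-1350739 + 1981431)/s(-2127) = -1886977/(128*1634) + (-1350739 + 1981431)/((2*(-2127)²*(-1645 - 2127))) = -1886977/209152 + 630692/((2*4524129*(-3772))) = -1886977*1/209152 + 630692/(-34130029176) = -1886977/209152 + 630692*(-1/34130029176) = -1886977/209152 - 157673/8532507294 = -8050338996866767/892295482777344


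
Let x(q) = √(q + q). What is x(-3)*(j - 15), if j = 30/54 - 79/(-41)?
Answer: -4619*I*√6/369 ≈ -30.662*I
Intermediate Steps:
x(q) = √2*√q (x(q) = √(2*q) = √2*√q)
j = 916/369 (j = 30*(1/54) - 79*(-1/41) = 5/9 + 79/41 = 916/369 ≈ 2.4824)
x(-3)*(j - 15) = (√2*√(-3))*(916/369 - 15) = (√2*(I*√3))*(-4619/369) = (I*√6)*(-4619/369) = -4619*I*√6/369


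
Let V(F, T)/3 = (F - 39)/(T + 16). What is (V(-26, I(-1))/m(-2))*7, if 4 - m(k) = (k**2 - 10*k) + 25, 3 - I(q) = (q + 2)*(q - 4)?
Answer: 91/72 ≈ 1.2639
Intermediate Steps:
I(q) = 3 - (-4 + q)*(2 + q) (I(q) = 3 - (q + 2)*(q - 4) = 3 - (2 + q)*(-4 + q) = 3 - (-4 + q)*(2 + q))
V(F, T) = 3*(-39 + F)/(16 + T) (V(F, T) = 3*((F - 39)/(T + 16)) = 3*((-39 + F)/(16 + T)) = 3*(-39 + F)/(16 + T))
m(k) = -21 - k**2 + 10*k (m(k) = 4 - ((k**2 - 10*k) + 25) = 4 - (25 + k**2 - 10*k) = 4 + (-25 - k**2 + 10*k) = -21 - k**2 + 10*k)
(V(-26, I(-1))/m(-2))*7 = ((3*(-39 - 26)/(16 + (11 - 1*(-1)**2 + 2*(-1))))/(-21 - 1*(-2)**2 + 10*(-2)))*7 = ((3*(-65)/(16 + (11 - 1*1 - 2)))/(-21 - 1*4 - 20))*7 = ((3*(-65)/(16 + (11 - 1 - 2)))/(-21 - 4 - 20))*7 = ((3*(-65)/(16 + 8))/(-45))*7 = ((3*(-65)/24)*(-1/45))*7 = ((3*(1/24)*(-65))*(-1/45))*7 = -65/8*(-1/45)*7 = (13/72)*7 = 91/72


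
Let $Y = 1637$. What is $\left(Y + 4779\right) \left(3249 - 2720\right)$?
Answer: $3394064$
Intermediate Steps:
$\left(Y + 4779\right) \left(3249 - 2720\right) = \left(1637 + 4779\right) \left(3249 - 2720\right) = 6416 \cdot 529 = 3394064$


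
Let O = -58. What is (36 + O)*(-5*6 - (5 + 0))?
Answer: 770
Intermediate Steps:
(36 + O)*(-5*6 - (5 + 0)) = (36 - 58)*(-5*6 - (5 + 0)) = -22*(-30 - 1*5) = -22*(-30 - 5) = -22*(-35) = 770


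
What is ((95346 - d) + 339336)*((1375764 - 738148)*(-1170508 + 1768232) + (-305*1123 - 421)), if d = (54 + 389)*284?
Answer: 117715929956235760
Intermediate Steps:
d = 125812 (d = 443*284 = 125812)
((95346 - d) + 339336)*((1375764 - 738148)*(-1170508 + 1768232) + (-305*1123 - 421)) = ((95346 - 1*125812) + 339336)*((1375764 - 738148)*(-1170508 + 1768232) + (-305*1123 - 421)) = ((95346 - 125812) + 339336)*(637616*597724 + (-342515 - 421)) = (-30466 + 339336)*(381118385984 - 342936) = 308870*381118043048 = 117715929956235760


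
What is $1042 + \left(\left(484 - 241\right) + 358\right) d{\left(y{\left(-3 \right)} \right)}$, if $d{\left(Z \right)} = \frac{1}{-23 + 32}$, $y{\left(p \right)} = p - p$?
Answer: $\frac{9979}{9} \approx 1108.8$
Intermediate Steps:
$y{\left(p \right)} = 0$
$d{\left(Z \right)} = \frac{1}{9}$
$1042 + \left(\left(484 - 241\right) + 358\right) d{\left(y{\left(-3 \right)} \right)} = 1042 + \left(\left(484 - 241\right) + 358\right) \frac{1}{9} = 1042 + \left(243 + 358\right) \frac{1}{9} = 1042 + 601 \cdot \frac{1}{9} = 1042 + \frac{601}{9} = \frac{9979}{9}$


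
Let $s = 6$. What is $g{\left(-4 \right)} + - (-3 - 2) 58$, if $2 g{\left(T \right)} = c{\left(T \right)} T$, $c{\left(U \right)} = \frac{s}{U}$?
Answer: $293$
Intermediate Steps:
$c{\left(U \right)} = \frac{6}{U}$
$g{\left(T \right)} = 3$ ($g{\left(T \right)} = \frac{\frac{6}{T} T}{2} = \frac{1}{2} \cdot 6 = 3$)
$g{\left(-4 \right)} + - (-3 - 2) 58 = 3 + - (-3 - 2) 58 = 3 + \left(-1\right) \left(-5\right) 58 = 3 + 5 \cdot 58 = 3 + 290 = 293$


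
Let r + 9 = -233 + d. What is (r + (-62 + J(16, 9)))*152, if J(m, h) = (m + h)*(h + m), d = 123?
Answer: 67488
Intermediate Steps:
J(m, h) = (h + m)**2 (J(m, h) = (h + m)*(h + m) = (h + m)**2)
r = -119 (r = -9 + (-233 + 123) = -9 - 110 = -119)
(r + (-62 + J(16, 9)))*152 = (-119 + (-62 + (9 + 16)**2))*152 = (-119 + (-62 + 25**2))*152 = (-119 + (-62 + 625))*152 = (-119 + 563)*152 = 444*152 = 67488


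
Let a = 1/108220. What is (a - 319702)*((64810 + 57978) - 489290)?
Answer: 6340145666097189/54110 ≈ 1.1717e+11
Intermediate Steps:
a = 1/108220 ≈ 9.2404e-6
(a - 319702)*((64810 + 57978) - 489290) = (1/108220 - 319702)*((64810 + 57978) - 489290) = -34598150439*(122788 - 489290)/108220 = -34598150439/108220*(-366502) = 6340145666097189/54110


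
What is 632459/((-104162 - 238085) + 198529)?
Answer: -632459/143718 ≈ -4.4007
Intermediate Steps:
632459/((-104162 - 238085) + 198529) = 632459/(-342247 + 198529) = 632459/(-143718) = 632459*(-1/143718) = -632459/143718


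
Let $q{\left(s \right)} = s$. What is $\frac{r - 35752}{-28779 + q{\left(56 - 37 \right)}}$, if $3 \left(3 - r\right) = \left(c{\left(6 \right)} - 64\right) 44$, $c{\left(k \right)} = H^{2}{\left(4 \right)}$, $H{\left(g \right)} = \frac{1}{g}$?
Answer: $\frac{27849}{23008} \approx 1.2104$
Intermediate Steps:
$c{\left(k \right)} = \frac{1}{16}$ ($c{\left(k \right)} = \left(\frac{1}{4}\right)^{2} = \frac{1}{16}$)
$r = \frac{3763}{4}$ ($r = 3 - \frac{\left(\frac{1}{16} - 64\right) 44}{3} = 3 - \frac{\left(- \frac{1023}{16}\right) 44}{3} = 3 - - \frac{3751}{4} = 3 + \frac{3751}{4} = \frac{3763}{4} \approx 940.75$)
$\frac{r - 35752}{-28779 + q{\left(56 - 37 \right)}} = \frac{\frac{3763}{4} - 35752}{-28779 + \left(56 - 37\right)} = - \frac{139245}{4 \left(-28779 + \left(56 - 37\right)\right)} = - \frac{139245}{4 \left(-28779 + 19\right)} = - \frac{139245}{4 \left(-28760\right)} = \left(- \frac{139245}{4}\right) \left(- \frac{1}{28760}\right) = \frac{27849}{23008}$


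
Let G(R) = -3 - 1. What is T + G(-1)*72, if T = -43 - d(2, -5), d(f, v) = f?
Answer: -333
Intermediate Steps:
G(R) = -4
T = -45 (T = -43 - 1*2 = -43 - 2 = -45)
T + G(-1)*72 = -45 - 4*72 = -45 - 288 = -333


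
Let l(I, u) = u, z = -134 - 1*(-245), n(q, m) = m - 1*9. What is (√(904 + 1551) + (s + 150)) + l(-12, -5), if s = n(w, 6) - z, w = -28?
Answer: 31 + √2455 ≈ 80.548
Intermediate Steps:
n(q, m) = -9 + m (n(q, m) = m - 9 = -9 + m)
z = 111 (z = -134 + 245 = 111)
s = -114 (s = (-9 + 6) - 1*111 = -3 - 111 = -114)
(√(904 + 1551) + (s + 150)) + l(-12, -5) = (√(904 + 1551) + (-114 + 150)) - 5 = (√2455 + 36) - 5 = (36 + √2455) - 5 = 31 + √2455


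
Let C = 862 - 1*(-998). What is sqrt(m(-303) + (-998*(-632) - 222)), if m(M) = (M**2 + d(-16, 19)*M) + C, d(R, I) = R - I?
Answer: 2*sqrt(183697) ≈ 857.20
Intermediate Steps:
C = 1860 (C = 862 + 998 = 1860)
m(M) = 1860 + M**2 - 35*M (m(M) = (M**2 + (-16 - 1*19)*M) + 1860 = (M**2 + (-16 - 19)*M) + 1860 = (M**2 - 35*M) + 1860 = 1860 + M**2 - 35*M)
sqrt(m(-303) + (-998*(-632) - 222)) = sqrt((1860 + (-303)**2 - 35*(-303)) + (-998*(-632) - 222)) = sqrt((1860 + 91809 + 10605) + (630736 - 222)) = sqrt(104274 + 630514) = sqrt(734788) = 2*sqrt(183697)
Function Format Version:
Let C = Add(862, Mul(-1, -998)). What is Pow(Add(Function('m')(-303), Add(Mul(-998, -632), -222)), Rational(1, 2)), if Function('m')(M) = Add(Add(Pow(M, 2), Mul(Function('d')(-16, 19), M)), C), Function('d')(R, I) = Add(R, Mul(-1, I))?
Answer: Mul(2, Pow(183697, Rational(1, 2))) ≈ 857.20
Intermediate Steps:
C = 1860 (C = Add(862, 998) = 1860)
Function('m')(M) = Add(1860, Pow(M, 2), Mul(-35, M)) (Function('m')(M) = Add(Add(Pow(M, 2), Mul(Add(-16, Mul(-1, 19)), M)), 1860) = Add(Add(Pow(M, 2), Mul(Add(-16, -19), M)), 1860) = Add(Add(Pow(M, 2), Mul(-35, M)), 1860) = Add(1860, Pow(M, 2), Mul(-35, M)))
Pow(Add(Function('m')(-303), Add(Mul(-998, -632), -222)), Rational(1, 2)) = Pow(Add(Add(1860, Pow(-303, 2), Mul(-35, -303)), Add(Mul(-998, -632), -222)), Rational(1, 2)) = Pow(Add(Add(1860, 91809, 10605), Add(630736, -222)), Rational(1, 2)) = Pow(Add(104274, 630514), Rational(1, 2)) = Pow(734788, Rational(1, 2)) = Mul(2, Pow(183697, Rational(1, 2)))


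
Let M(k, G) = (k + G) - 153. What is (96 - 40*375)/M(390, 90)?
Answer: -4968/109 ≈ -45.578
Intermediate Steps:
M(k, G) = -153 + G + k (M(k, G) = (G + k) - 153 = -153 + G + k)
(96 - 40*375)/M(390, 90) = (96 - 40*375)/(-153 + 90 + 390) = (96 - 15000)/327 = -14904*1/327 = -4968/109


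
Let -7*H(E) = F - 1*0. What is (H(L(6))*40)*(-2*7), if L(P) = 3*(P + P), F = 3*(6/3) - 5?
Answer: 80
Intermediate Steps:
F = 1 (F = 3*(6*(⅓)) - 5 = 3*2 - 5 = 6 - 5 = 1)
L(P) = 6*P (L(P) = 3*(2*P) = 6*P)
H(E) = -⅐ (H(E) = -(1 - 1*0)/7 = -(1 + 0)/7 = -⅐*1 = -⅐)
(H(L(6))*40)*(-2*7) = (-⅐*40)*(-2*7) = -40/7*(-14) = 80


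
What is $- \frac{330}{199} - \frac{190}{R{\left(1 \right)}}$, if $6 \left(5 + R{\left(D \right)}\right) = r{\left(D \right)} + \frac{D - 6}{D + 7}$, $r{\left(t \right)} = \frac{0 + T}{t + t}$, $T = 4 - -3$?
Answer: $\frac{1743270}{43183} \approx 40.369$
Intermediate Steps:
$T = 7$ ($T = 4 + 3 = 7$)
$r{\left(t \right)} = \frac{7}{2 t}$ ($r{\left(t \right)} = \frac{0 + 7}{t + t} = \frac{7}{2 t}$)
$R{\left(D \right)} = -5 + \frac{7}{12 D} + \frac{-6 + D}{6 \left(7 + D\right)}$ ($R{\left(D \right)} = -5 + \frac{\frac{7}{2 D} + \frac{D - 6}{D + 7}}{6} = -5 + \frac{\frac{7}{2 D} + \frac{-6 + D}{7 + D}}{6} = -5 + \left(\frac{7}{12 D} + \frac{-6 + D}{6 \left(7 + D\right)}\right) = -5 + \frac{7}{12 D} + \frac{-6 + D}{6 \left(7 + D\right)}$)
$- \frac{330}{199} - \frac{190}{R{\left(1 \right)}} = - \frac{330}{199} - \frac{190}{\frac{1}{12} \cdot 1^{-1} \frac{1}{7 + 1} \left(49 - 1 \left(425 + 58 \cdot 1\right)\right)} = \left(-330\right) \frac{1}{199} - \frac{190}{\frac{1}{12} \cdot 1 \cdot \frac{1}{8} \left(49 - 1 \left(425 + 58\right)\right)} = - \frac{330}{199} - \frac{190}{\frac{1}{12} \cdot 1 \cdot \frac{1}{8} \left(49 - 1 \cdot 483\right)} = - \frac{330}{199} - \frac{190}{\frac{1}{12} \cdot 1 \cdot \frac{1}{8} \left(49 - 483\right)} = - \frac{330}{199} - \frac{190}{\frac{1}{12} \cdot 1 \cdot \frac{1}{8} \left(-434\right)} = - \frac{330}{199} - \frac{190}{- \frac{217}{48}} = - \frac{330}{199} - - \frac{9120}{217} = - \frac{330}{199} + \frac{9120}{217} = \frac{1743270}{43183}$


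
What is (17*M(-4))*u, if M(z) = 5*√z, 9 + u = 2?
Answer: -1190*I ≈ -1190.0*I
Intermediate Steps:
u = -7 (u = -9 + 2 = -7)
(17*M(-4))*u = (17*(5*√(-4)))*(-7) = (17*(5*(2*I)))*(-7) = (17*(10*I))*(-7) = (170*I)*(-7) = -1190*I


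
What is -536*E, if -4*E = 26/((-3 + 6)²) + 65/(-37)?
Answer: 50518/333 ≈ 151.71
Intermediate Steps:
E = -377/1332 (E = -(26/((-3 + 6)²) + 65/(-37))/4 = -(26/(3²) + 65*(-1/37))/4 = -(26/9 - 65/37)/4 = -¼*377/333 = -377/1332 ≈ -0.28303)
-536*E = -536*(-377/1332) = 50518/333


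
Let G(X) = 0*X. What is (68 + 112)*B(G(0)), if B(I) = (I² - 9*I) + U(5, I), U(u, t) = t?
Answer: 0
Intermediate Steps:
G(X) = 0
B(I) = I² - 8*I (B(I) = (I² - 9*I) + I = I² - 8*I)
(68 + 112)*B(G(0)) = (68 + 112)*(0*(-8 + 0)) = 180*(0*(-8)) = 180*0 = 0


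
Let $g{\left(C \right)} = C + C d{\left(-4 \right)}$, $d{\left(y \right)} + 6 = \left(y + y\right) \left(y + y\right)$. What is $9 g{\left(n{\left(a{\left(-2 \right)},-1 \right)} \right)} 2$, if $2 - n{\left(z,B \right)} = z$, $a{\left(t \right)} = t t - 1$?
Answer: $-1062$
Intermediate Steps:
$a{\left(t \right)} = -1 + t^{2}$ ($a{\left(t \right)} = t^{2} - 1 = -1 + t^{2}$)
$n{\left(z,B \right)} = 2 - z$
$d{\left(y \right)} = -6 + 4 y^{2}$ ($d{\left(y \right)} = -6 + \left(y + y\right) \left(y + y\right) = -6 + 2 y 2 y = -6 + 4 y^{2}$)
$g{\left(C \right)} = 59 C$ ($g{\left(C \right)} = C + C \left(-6 + 4 \left(-4\right)^{2}\right) = C + C \left(-6 + 4 \cdot 16\right) = C + C \left(-6 + 64\right) = C + C 58 = C + 58 C = 59 C$)
$9 g{\left(n{\left(a{\left(-2 \right)},-1 \right)} \right)} 2 = 9 \cdot 59 \left(2 - \left(-1 + \left(-2\right)^{2}\right)\right) 2 = 9 \cdot 59 \left(2 - \left(-1 + 4\right)\right) 2 = 9 \cdot 59 \left(2 - 3\right) 2 = 9 \cdot 59 \left(-1\right) 2 = 9 \left(-59\right) 2 = \left(-531\right) 2 = -1062$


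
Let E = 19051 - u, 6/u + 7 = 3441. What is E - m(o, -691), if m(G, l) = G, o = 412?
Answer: 32003160/1717 ≈ 18639.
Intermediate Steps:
u = 3/1717 (u = 6/(-7 + 3441) = 6/3434 = 6*(1/3434) = 3/1717 ≈ 0.0017472)
E = 32710564/1717 (E = 19051 - 1*3/1717 = 19051 - 3/1717 = 32710564/1717 ≈ 19051.)
E - m(o, -691) = 32710564/1717 - 1*412 = 32710564/1717 - 412 = 32003160/1717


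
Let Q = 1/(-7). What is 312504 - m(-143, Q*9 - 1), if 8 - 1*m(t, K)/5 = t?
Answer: 311749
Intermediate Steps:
Q = -⅐ ≈ -0.14286
m(t, K) = 40 - 5*t
312504 - m(-143, Q*9 - 1) = 312504 - (40 - 5*(-143)) = 312504 - (40 + 715) = 312504 - 1*755 = 312504 - 755 = 311749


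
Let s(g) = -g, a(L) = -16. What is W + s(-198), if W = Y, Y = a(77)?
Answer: 182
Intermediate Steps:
Y = -16
W = -16
W + s(-198) = -16 - 1*(-198) = -16 + 198 = 182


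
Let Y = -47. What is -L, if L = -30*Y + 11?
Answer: -1421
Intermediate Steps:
L = 1421 (L = -30*(-47) + 11 = 1410 + 11 = 1421)
-L = -1*1421 = -1421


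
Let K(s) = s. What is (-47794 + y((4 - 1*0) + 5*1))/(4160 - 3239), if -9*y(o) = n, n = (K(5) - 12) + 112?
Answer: -143417/2763 ≈ -51.906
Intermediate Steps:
n = 105 (n = (5 - 12) + 112 = -7 + 112 = 105)
y(o) = -35/3 (y(o) = -1/9*105 = -35/3)
(-47794 + y((4 - 1*0) + 5*1))/(4160 - 3239) = (-47794 - 35/3)/(4160 - 3239) = -143417/3/921 = -143417/3*1/921 = -143417/2763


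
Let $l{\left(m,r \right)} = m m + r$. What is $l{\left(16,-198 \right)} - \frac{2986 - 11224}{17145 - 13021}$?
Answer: $\frac{123715}{2062} \approx 59.998$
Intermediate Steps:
$l{\left(m,r \right)} = r + m^{2}$ ($l{\left(m,r \right)} = m^{2} + r = r + m^{2}$)
$l{\left(16,-198 \right)} - \frac{2986 - 11224}{17145 - 13021} = \left(-198 + 16^{2}\right) - \frac{2986 - 11224}{17145 - 13021} = \left(-198 + 256\right) - - \frac{8238}{4124} = 58 - \left(-8238\right) \frac{1}{4124} = 58 - - \frac{4119}{2062} = 58 + \frac{4119}{2062} = \frac{123715}{2062}$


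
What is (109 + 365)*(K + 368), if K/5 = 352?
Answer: 1008672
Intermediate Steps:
K = 1760 (K = 5*352 = 1760)
(109 + 365)*(K + 368) = (109 + 365)*(1760 + 368) = 474*2128 = 1008672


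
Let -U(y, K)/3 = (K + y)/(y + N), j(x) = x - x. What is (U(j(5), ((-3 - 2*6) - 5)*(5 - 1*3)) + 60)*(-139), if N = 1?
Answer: -25020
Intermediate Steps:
j(x) = 0
U(y, K) = -3*(K + y)/(1 + y) (U(y, K) = -3*(K + y)/(y + 1) = -3*(K + y)/(1 + y))
(U(j(5), ((-3 - 2*6) - 5)*(5 - 1*3)) + 60)*(-139) = (3*(-((-3 - 2*6) - 5)*(5 - 1*3) - 1*0)/(1 + 0) + 60)*(-139) = (3*(-((-3 - 12) - 5)*(5 - 3) + 0)/1 + 60)*(-139) = (3*1*(-(-15 - 5)*2 + 0) + 60)*(-139) = (3*1*(-(-20)*2 + 0) + 60)*(-139) = (3*1*(-1*(-40) + 0) + 60)*(-139) = (3*1*(40 + 0) + 60)*(-139) = (3*1*40 + 60)*(-139) = (120 + 60)*(-139) = 180*(-139) = -25020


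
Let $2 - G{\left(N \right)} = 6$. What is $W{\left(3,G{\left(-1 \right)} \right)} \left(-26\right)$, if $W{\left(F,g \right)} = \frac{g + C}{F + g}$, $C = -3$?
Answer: $-182$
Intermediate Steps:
$G{\left(N \right)} = -4$ ($G{\left(N \right)} = 2 - 6 = -4$)
$W{\left(F,g \right)} = \frac{-3 + g}{F + g}$ ($W{\left(F,g \right)} = \frac{g - 3}{F + g} = \frac{-3 + g}{F + g}$)
$W{\left(3,G{\left(-1 \right)} \right)} \left(-26\right) = \frac{-3 - 4}{3 - 4} \left(-26\right) = \frac{1}{-1} \left(-7\right) \left(-26\right) = \left(-1\right) \left(-7\right) \left(-26\right) = 7 \left(-26\right) = -182$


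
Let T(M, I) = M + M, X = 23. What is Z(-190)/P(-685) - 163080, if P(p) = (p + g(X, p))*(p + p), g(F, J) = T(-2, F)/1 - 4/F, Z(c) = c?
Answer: -354142408397/2171587 ≈ -1.6308e+5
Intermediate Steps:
T(M, I) = 2*M
g(F, J) = -4 - 4/F (g(F, J) = (2*(-2))/1 - 4/F = -4*1 - 4/F = -4 - 4/F)
P(p) = 2*p*(-96/23 + p) (P(p) = (p + (-4 - 4/23))*(p + p) = (p + (-4 - 4*1/23))*(2*p) = (p + (-4 - 4/23))*(2*p) = (p - 96/23)*(2*p) = (-96/23 + p)*(2*p) = 2*p*(-96/23 + p))
Z(-190)/P(-685) - 163080 = -190*(-23/(1370*(-96 + 23*(-685)))) - 163080 = -190*(-23/(1370*(-96 - 15755))) - 163080 = -190/((2/23)*(-685)*(-15851)) - 163080 = -190/21715870/23 - 163080 = -190*23/21715870 - 163080 = -437/2171587 - 163080 = -354142408397/2171587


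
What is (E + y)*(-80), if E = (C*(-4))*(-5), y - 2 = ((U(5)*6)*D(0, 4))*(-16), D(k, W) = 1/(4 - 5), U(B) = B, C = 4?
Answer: -44960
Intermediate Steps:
D(k, W) = -1 (D(k, W) = 1/(-1) = -1)
y = 482 (y = 2 + ((5*6)*(-1))*(-16) = 2 + (30*(-1))*(-16) = 2 - 30*(-16) = 2 + 480 = 482)
E = 80 (E = (4*(-4))*(-5) = -16*(-5) = 80)
(E + y)*(-80) = (80 + 482)*(-80) = 562*(-80) = -44960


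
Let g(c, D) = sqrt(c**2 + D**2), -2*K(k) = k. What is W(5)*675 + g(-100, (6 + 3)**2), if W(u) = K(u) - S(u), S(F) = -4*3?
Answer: 12825/2 + sqrt(16561) ≈ 6541.2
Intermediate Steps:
K(k) = -k/2
S(F) = -12
W(u) = 12 - u/2 (W(u) = -u/2 - 1*(-12) = -u/2 + 12 = 12 - u/2)
g(c, D) = sqrt(D**2 + c**2)
W(5)*675 + g(-100, (6 + 3)**2) = (12 - 1/2*5)*675 + sqrt(((6 + 3)**2)**2 + (-100)**2) = (12 - 5/2)*675 + sqrt((9**2)**2 + 10000) = (19/2)*675 + sqrt(81**2 + 10000) = 12825/2 + sqrt(6561 + 10000) = 12825/2 + sqrt(16561)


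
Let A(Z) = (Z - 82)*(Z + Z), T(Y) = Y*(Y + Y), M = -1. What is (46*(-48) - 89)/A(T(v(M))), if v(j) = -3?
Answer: 2297/2304 ≈ 0.99696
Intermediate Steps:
T(Y) = 2*Y² (T(Y) = Y*(2*Y) = 2*Y²)
A(Z) = 2*Z*(-82 + Z) (A(Z) = (-82 + Z)*(2*Z) = 2*Z*(-82 + Z))
(46*(-48) - 89)/A(T(v(M))) = (46*(-48) - 89)/((2*(2*(-3)²)*(-82 + 2*(-3)²))) = (-2208 - 89)/((2*(2*9)*(-82 + 2*9))) = -2297*1/(36*(-82 + 18)) = -2297/(2*18*(-64)) = -2297/(-2304) = -2297*(-1/2304) = 2297/2304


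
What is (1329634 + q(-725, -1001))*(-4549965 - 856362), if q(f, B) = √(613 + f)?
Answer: -7188436194318 - 21625308*I*√7 ≈ -7.1884e+12 - 5.7215e+7*I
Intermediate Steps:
(1329634 + q(-725, -1001))*(-4549965 - 856362) = (1329634 + √(613 - 725))*(-4549965 - 856362) = (1329634 + √(-112))*(-5406327) = (1329634 + 4*I*√7)*(-5406327) = -7188436194318 - 21625308*I*√7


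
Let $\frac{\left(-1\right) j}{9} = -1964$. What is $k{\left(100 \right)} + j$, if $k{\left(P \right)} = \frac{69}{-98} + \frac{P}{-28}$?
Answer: $\frac{1731829}{98} \approx 17672.0$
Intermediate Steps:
$j = 17676$ ($j = \left(-9\right) \left(-1964\right) = 17676$)
$k{\left(P \right)} = - \frac{69}{98} - \frac{P}{28}$ ($k{\left(P \right)} = 69 \left(- \frac{1}{98}\right) + P \left(- \frac{1}{28}\right) = - \frac{69}{98} - \frac{P}{28}$)
$k{\left(100 \right)} + j = \left(- \frac{69}{98} - \frac{25}{7}\right) + 17676 = - \frac{419}{98} + 17676 = \frac{1731829}{98}$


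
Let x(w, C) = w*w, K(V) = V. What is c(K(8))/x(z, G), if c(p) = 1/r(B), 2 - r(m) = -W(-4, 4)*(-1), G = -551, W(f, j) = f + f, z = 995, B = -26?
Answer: 1/9900250 ≈ 1.0101e-7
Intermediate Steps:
W(f, j) = 2*f
x(w, C) = w²
r(m) = 10 (r(m) = 2 - (-2*(-4))*(-1) = 2 - (-1*(-8))*(-1) = 2 - 8*(-1) = 2 - 1*(-8) = 2 + 8 = 10)
c(p) = ⅒ (c(p) = 1/10 = ⅒)
c(K(8))/x(z, G) = 1/(10*(995²)) = (⅒)/990025 = (⅒)*(1/990025) = 1/9900250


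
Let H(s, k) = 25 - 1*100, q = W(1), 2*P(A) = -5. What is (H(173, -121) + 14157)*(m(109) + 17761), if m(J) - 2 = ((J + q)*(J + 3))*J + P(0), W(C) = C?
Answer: 19160539521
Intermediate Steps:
P(A) = -5/2 (P(A) = (1/2)*(-5) = -5/2)
q = 1
H(s, k) = -75 (H(s, k) = 25 - 100 = -75)
m(J) = -1/2 + J*(1 + J)*(3 + J) (m(J) = 2 + (((J + 1)*(J + 3))*J - 5/2) = 2 + (((1 + J)*(3 + J))*J - 5/2) = 2 + (J*(1 + J)*(3 + J) - 5/2) = 2 + (-5/2 + J*(1 + J)*(3 + J)) = -1/2 + J*(1 + J)*(3 + J))
(H(173, -121) + 14157)*(m(109) + 17761) = (-75 + 14157)*((-1/2 + 109**3 + 3*109 + 4*109**2) + 17761) = 14082*((-1/2 + 1295029 + 327 + 4*11881) + 17761) = 14082*((-1/2 + 1295029 + 327 + 47524) + 17761) = 14082*(2685759/2 + 17761) = 14082*(2721281/2) = 19160539521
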